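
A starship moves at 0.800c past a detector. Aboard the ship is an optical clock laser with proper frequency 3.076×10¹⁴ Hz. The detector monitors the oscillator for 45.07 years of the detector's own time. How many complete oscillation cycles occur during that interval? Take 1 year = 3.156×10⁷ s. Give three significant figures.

N = 2.63×10²³

γ = 1/√(1 − 0.800²) = 5/3 ≈ 1.667
During 45.07 years of lab time, the oscillator's proper time advances by τ = Δt/γ = 45.07/1.667 = 27.04 years = 8.534×10⁸ s.
N = f × τ = 3.076×10¹⁴ × 8.534×10⁸ = 2.625×10²³.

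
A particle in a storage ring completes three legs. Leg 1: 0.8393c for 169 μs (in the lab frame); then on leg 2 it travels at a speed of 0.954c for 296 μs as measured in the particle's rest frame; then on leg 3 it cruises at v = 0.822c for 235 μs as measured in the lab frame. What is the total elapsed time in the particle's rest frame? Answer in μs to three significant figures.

τ = 522 μs

Leg 1: γ = 1/√(1 − 0.8393²) = 1/√0.2956 = 1.839; τ_1 = 169/1.839 = 91.88 μs.
Leg 2: 296 μs is already measured in the particle's rest frame.
Leg 3: γ = 1/√(1 − 0.822²) = 1/√0.3243 = 1.756; τ_3 = 235/1.756 = 133.8 μs.
Total: 91.88 + 296.0 + 133.8 μs.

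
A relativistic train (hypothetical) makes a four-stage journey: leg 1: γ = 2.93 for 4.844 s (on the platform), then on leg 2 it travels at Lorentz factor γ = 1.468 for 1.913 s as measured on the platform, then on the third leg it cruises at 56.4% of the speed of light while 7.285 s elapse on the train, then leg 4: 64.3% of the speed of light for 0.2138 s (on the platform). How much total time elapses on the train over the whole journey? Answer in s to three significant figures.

Leg 1: γ = 2.93; τ_1 = 4.844/2.930 = 1.653 s.
Leg 2: γ = 1.468; τ_2 = 1.913/1.468 = 1.303 s.
Leg 3: 7.285 s is already measured on the train.
Leg 4: β = 0.643; γ = 1/√(1 − 0.643²) = 1/√0.5866 = 1.306; τ_4 = 0.2138/1.306 = 0.1637 s.
Total: 1.653 + 1.303 + 7.285 + 0.1637 s.

τ = 10.4 s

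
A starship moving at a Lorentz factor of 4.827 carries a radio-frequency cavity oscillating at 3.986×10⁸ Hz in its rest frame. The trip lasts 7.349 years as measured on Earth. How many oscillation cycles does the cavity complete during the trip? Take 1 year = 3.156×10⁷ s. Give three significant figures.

γ = 4.827
The oscillator's own cycle count is N = f × τ where τ is the proper time on the ship. τ = Δt/γ = 7.349/4.827 = 1.522 years = 4.805×10⁷ s.
N = 3.986×10⁸ × 4.805×10⁷ = 1.915×10¹⁶.

N = 1.92×10¹⁶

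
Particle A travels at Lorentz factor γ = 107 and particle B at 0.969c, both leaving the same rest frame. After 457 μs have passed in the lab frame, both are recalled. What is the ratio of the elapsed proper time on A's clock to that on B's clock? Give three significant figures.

τ_A/τ_B = 0.0378

A: γ = 107. B: γ = 1/√(1 − 0.969²) = 1/√0.06104 = 4.048.
τ_A/τ_B = γ_B/γ_A = 4.048/107.0 = 0.03783, so τ_A/τ_B = 0.03783.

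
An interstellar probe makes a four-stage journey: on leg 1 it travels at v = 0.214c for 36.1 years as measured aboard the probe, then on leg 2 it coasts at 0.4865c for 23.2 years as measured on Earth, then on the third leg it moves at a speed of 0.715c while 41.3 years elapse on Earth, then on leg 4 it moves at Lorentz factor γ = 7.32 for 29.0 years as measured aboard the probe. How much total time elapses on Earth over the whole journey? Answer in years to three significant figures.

Leg 1: γ = 1/√(1 − 0.214²) = 1/√0.9542 = 1.024; Δt_1 = 1.024 × 36.1 = 36.96 years.
Leg 2: 23.2 years is already measured on Earth.
Leg 3: 41.3 years is already measured on Earth.
Leg 4: γ = 7.32; Δt_4 = 7.320 × 29.0 = 212.3 years.
Total: 36.96 + 23.20 + 41.30 + 212.3 years.

Δt = 314 years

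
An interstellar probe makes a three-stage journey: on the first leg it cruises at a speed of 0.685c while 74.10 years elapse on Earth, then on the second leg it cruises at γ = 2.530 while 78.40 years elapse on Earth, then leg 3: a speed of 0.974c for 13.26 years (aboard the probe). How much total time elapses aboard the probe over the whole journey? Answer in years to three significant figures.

Leg 1: γ = 1/√(1 − 0.685²) = 1/√0.5308 = 1.373; τ_1 = 74.10/1.373 = 53.99 years.
Leg 2: γ = 2.530; τ_2 = 78.40/2.530 = 30.99 years.
Leg 3: 13.26 years is already measured aboard the probe.
Total: 53.99 + 30.99 + 13.26 years.

τ = 98.2 years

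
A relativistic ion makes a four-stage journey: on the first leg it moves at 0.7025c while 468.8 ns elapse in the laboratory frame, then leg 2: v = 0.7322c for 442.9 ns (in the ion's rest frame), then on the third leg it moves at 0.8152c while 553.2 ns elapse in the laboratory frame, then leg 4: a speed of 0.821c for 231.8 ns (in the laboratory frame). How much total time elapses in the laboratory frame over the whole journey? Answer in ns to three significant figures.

Leg 1: 468.8 ns is already measured in the laboratory frame.
Leg 2: γ = 1/√(1 − 0.7322²) = 1/√0.4639 = 1.468; Δt_2 = 1.468 × 442.9 = 650.3 ns.
Leg 3: 553.2 ns is already measured in the laboratory frame.
Leg 4: 231.8 ns is already measured in the laboratory frame.
Total: 468.8 + 650.3 + 553.2 + 231.8 ns.

Δt = 1900 ns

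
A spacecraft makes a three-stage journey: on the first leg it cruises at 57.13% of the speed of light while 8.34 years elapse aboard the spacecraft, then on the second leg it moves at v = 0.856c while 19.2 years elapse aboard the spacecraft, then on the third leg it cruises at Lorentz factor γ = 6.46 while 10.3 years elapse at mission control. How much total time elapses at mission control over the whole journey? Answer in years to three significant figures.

Leg 1: β = 0.5713; γ = 1/√(1 − 0.5713²) = 1/√0.6736 = 1.218; Δt_1 = 1.218 × 8.34 = 10.16 years.
Leg 2: γ = 1/√(1 − 0.856²) = 1/√0.2673 = 1.934; Δt_2 = 1.934 × 19.2 = 37.14 years.
Leg 3: 10.3 years is already measured at mission control.
Total: 10.16 + 37.14 + 10.30 years.

Δt = 57.6 years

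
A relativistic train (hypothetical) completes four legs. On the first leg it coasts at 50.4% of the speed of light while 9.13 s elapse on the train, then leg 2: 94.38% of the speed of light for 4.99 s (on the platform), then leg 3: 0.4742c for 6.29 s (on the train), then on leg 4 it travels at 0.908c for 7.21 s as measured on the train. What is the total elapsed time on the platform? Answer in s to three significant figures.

Leg 1: β = 0.504; γ = 1/√(1 − 0.504²) = 1/√0.7460 = 1.158; Δt_1 = 1.158 × 9.13 = 10.57 s.
Leg 2: 4.99 s is already measured on the platform.
Leg 3: γ = 1/√(1 − 0.4742²) = 1/√0.7751 = 1.136; Δt_3 = 1.136 × 6.29 = 7.144 s.
Leg 4: γ = 1/√(1 − 0.908²) = 1/√0.1755 = 2.387; Δt_4 = 2.387 × 7.21 = 17.21 s.
Total: 10.57 + 4.990 + 7.144 + 17.21 s.

Δt = 39.9 s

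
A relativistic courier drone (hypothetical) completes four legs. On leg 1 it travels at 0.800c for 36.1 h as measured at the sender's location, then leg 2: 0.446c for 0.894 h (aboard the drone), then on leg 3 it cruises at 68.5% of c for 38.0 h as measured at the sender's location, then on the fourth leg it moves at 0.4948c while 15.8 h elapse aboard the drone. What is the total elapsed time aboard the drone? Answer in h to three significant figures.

τ = 66.0 h

Leg 1: γ = 1/√(1 − 0.800²) = 5/3 ≈ 1.667; τ_1 = 36.1/1.667 = 21.66 h.
Leg 2: 0.894 h is already measured aboard the drone.
Leg 3: β = 0.685; γ = 1/√(1 − 0.685²) = 1/√0.5308 = 1.373; τ_3 = 38.0/1.373 = 27.68 h.
Leg 4: 15.8 h is already measured aboard the drone.
Total: 21.66 + 0.8940 + 27.68 + 15.80 h.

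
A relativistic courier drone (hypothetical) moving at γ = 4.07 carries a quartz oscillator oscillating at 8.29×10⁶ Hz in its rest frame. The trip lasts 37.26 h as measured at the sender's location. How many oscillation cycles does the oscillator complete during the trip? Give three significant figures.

γ = 4.07
The oscillator's own cycle count is N = f × τ where τ is the proper time aboard the drone. τ = Δt/γ = 37.26/4.070 = 9.155 h = 3.296×10⁴ s.
N = 8.29×10⁶ × 3.296×10⁴ = 2.732×10¹¹.

N = 2.73×10¹¹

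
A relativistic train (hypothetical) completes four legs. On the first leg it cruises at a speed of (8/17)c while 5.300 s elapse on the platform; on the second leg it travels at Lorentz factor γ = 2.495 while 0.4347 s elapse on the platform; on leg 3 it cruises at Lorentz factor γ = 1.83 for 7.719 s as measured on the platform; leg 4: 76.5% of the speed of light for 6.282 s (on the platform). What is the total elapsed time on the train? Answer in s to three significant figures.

Leg 1: γ = 1/√(1 − (8/17)²) = 17/15 ≈ 1.133; τ_1 = 5.300/1.133 = 4.676 s.
Leg 2: γ = 2.495; τ_2 = 0.4347/2.495 = 0.1742 s.
Leg 3: γ = 1.83; τ_3 = 7.719/1.830 = 4.218 s.
Leg 4: β = 0.765; γ = 1/√(1 − 0.765²) = 1/√0.4148 = 1.553; τ_4 = 6.282/1.553 = 4.046 s.
Total: 4.676 + 0.1742 + 4.218 + 4.046 s.

τ = 13.1 s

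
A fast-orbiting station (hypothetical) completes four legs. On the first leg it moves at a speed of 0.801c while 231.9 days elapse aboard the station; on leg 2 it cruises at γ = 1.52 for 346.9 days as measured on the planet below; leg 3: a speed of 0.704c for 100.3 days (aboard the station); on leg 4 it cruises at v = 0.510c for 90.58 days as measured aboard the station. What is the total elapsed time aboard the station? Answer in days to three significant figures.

Leg 1: 231.9 days is already measured aboard the station.
Leg 2: γ = 1.52; τ_2 = 346.9/1.520 = 228.2 days.
Leg 3: 100.3 days is already measured aboard the station.
Leg 4: 90.58 days is already measured aboard the station.
Total: 231.9 + 228.2 + 100.3 + 90.58 days.

τ = 651 days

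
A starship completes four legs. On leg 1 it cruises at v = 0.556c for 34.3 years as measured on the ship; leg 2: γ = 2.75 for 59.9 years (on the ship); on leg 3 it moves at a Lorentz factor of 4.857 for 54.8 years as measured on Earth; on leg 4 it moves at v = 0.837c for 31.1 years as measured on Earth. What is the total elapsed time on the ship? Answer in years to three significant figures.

Leg 1: 34.3 years is already measured on the ship.
Leg 2: 59.9 years is already measured on the ship.
Leg 3: γ = 4.857; τ_3 = 54.8/4.857 = 11.28 years.
Leg 4: γ = 1/√(1 − 0.837²) = 1/√0.2994 = 1.827; τ_4 = 31.1/1.827 = 17.02 years.
Total: 34.30 + 59.90 + 11.28 + 17.02 years.

τ = 123 years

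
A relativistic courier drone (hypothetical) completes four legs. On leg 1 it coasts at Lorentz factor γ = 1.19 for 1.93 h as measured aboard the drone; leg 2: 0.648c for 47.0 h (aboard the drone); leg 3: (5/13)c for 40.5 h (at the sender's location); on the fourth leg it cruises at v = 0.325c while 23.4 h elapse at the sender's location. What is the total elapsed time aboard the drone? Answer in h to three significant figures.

Leg 1: 1.93 h is already measured aboard the drone.
Leg 2: 47.0 h is already measured aboard the drone.
Leg 3: γ = 1/√(1 − (5/13)²) = 13/12 ≈ 1.083; τ_3 = 40.5/1.083 = 37.38 h.
Leg 4: γ = 1/√(1 − 0.325²) = 1/√0.8944 = 1.057; τ_4 = 23.4/1.057 = 22.13 h.
Total: 1.930 + 47.00 + 37.38 + 22.13 h.

τ = 108 h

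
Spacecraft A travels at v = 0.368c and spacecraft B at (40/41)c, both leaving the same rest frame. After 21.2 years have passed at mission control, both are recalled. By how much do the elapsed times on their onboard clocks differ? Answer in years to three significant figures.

A: γ = 1/√(1 − 0.368²) = 1/√0.8646 = 1.075; τ_A = 21.2/1.075 = 19.71 years.
B: γ = 1/√(1 − (40/41)²) = 41/9 ≈ 4.556; τ_B = 21.2/4.556 = 4.654 years.

|τ_A − τ_B| = 15.1 years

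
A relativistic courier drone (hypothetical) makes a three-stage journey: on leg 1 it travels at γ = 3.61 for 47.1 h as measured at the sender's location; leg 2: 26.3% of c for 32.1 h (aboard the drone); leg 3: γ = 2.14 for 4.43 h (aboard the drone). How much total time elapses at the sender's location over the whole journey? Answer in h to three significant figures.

Leg 1: 47.1 h is already measured at the sender's location.
Leg 2: β = 0.263; γ = 1/√(1 − 0.263²) = 1/√0.9308 = 1.036; Δt_2 = 1.036 × 32.1 = 33.27 h.
Leg 3: γ = 2.14; Δt_3 = 2.140 × 4.43 = 9.480 h.
Total: 47.10 + 33.27 + 9.480 h.

Δt = 89.9 h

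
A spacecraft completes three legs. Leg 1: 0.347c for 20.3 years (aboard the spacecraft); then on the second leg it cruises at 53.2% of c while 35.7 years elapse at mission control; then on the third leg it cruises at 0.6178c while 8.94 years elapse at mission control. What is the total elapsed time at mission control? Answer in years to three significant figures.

Leg 1: γ = 1/√(1 − 0.347²) = 1/√0.8796 = 1.066; Δt_1 = 1.066 × 20.3 = 21.64 years.
Leg 2: 35.7 years is already measured at mission control.
Leg 3: 8.94 years is already measured at mission control.
Total: 21.64 + 35.70 + 8.940 years.

Δt = 66.3 years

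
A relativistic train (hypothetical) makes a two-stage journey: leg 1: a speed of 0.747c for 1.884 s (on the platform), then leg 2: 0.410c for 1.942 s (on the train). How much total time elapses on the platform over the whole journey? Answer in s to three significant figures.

Leg 1: 1.884 s is already measured on the platform.
Leg 2: γ = 1/√(1 − 0.410²) = 1/√0.8319 = 1.096; Δt_2 = 1.096 × 1.942 = 2.129 s.
Total: 1.884 + 2.129 s.

Δt = 4.01 s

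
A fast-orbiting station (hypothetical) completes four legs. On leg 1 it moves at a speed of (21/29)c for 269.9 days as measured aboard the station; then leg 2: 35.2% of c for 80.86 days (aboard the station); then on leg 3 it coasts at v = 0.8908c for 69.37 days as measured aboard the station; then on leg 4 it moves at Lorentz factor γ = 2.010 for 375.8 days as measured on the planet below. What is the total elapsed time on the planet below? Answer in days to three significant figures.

Δt = 1010 days

Leg 1: γ = 1/√(1 − (21/29)²) = 29/20 = 1.450; Δt_1 = 1.450 × 269.9 = 391.4 days.
Leg 2: β = 0.352; γ = 1/√(1 − 0.352²) = 1/√0.8761 = 1.068; Δt_2 = 1.068 × 80.86 = 86.39 days.
Leg 3: γ = 1/√(1 − 0.8908²) = 1/√0.2065 = 2.201; Δt_3 = 2.201 × 69.37 = 152.7 days.
Leg 4: 375.8 days is already measured on the planet below.
Total: 391.4 + 86.39 + 152.7 + 375.8 days.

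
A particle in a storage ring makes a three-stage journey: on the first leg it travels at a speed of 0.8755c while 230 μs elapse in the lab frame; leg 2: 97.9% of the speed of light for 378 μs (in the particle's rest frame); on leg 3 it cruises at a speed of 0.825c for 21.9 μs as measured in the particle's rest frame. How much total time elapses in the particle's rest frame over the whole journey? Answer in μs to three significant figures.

Leg 1: γ = 1/√(1 − 0.8755²) = 1/√0.2335 = 2.069; τ_1 = 230/2.069 = 111.1 μs.
Leg 2: 378 μs is already measured in the particle's rest frame.
Leg 3: 21.9 μs is already measured in the particle's rest frame.
Total: 111.1 + 378.0 + 21.90 μs.

τ = 511 μs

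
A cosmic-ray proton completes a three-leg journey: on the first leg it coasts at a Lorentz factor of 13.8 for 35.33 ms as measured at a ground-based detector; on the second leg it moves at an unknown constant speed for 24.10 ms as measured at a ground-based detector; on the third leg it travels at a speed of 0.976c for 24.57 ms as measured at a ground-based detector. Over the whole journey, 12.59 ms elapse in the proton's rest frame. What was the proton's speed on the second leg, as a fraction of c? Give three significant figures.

Leg 1: γ = 13.8; τ_1 = 35.33/13.80 = 2.560 ms.
Leg 2: speed unknown; τ_2 = 24.10/γ_2.
Leg 3: γ = 1/√(1 − 0.976²) = 1/√0.04742 = 4.592; τ_3 = 24.57/4.592 = 5.351 ms.
Total proper time: 2.560 + τ_2 + 5.351 = 12.59, so τ_2 = 12.59 − 7.911 = 4.679 ms.
γ_2 = 24.10/4.679 = 5.150; β = √(1 − 1/γ²) = √0.9623.

β = 0.981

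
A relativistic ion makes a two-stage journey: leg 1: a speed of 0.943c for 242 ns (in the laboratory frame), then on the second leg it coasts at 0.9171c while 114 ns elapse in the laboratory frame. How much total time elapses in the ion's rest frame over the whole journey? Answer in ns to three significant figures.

Leg 1: γ = 1/√(1 − 0.943²) = 1/√0.1108 = 3.005; τ_1 = 242/3.005 = 80.54 ns.
Leg 2: γ = 1/√(1 − 0.9171²) = 1/√0.1589 = 2.508; τ_2 = 114/2.508 = 45.45 ns.
Total: 80.54 + 45.45 ns.

τ = 126 ns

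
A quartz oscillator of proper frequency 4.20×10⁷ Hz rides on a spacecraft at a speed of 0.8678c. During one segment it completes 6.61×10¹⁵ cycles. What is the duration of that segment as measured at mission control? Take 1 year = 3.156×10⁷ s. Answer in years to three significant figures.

Δt = 10.0 years

γ = 1/√(1 − 0.8678²) = 1/√0.2469 = 2.012
Proper time for N cycles: τ = N/f = 6.61×10¹⁵/(4.20×10⁷) = 1.574×10⁸ s = 4.987 years.
Lab-frame duration Δt = γτ = 2.012 × 4.987 = 10.04 years.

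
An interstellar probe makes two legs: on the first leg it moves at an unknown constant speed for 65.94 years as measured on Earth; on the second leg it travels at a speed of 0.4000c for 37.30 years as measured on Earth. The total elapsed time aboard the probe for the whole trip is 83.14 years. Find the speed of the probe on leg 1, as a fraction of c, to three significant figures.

β = 0.670

Leg 1: speed unknown; τ_1 = 65.94/γ_1.
Leg 2: γ = 1/√(1 − 0.4000²) = 1/√0.8400 = 1.091; τ_2 = 37.30/1.091 = 34.19 years.
Total proper time: τ_1 + 34.19 = 83.14, so τ_1 = 83.14 − 34.19 = 48.95 years.
γ_1 = 65.94/48.95 = 1.347; β = √(1 − 1/γ²) = √0.4488.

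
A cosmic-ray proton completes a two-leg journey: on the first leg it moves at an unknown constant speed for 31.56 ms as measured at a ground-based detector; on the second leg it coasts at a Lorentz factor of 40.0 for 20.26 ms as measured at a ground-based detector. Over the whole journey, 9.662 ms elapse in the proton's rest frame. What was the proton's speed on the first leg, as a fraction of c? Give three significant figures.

β = 0.957

Leg 1: speed unknown; τ_1 = 31.56/γ_1.
Leg 2: γ = 40.0; τ_2 = 20.26/40.00 = 0.5065 ms.
Total proper time: τ_1 + 0.5065 = 9.662, so τ_1 = 9.662 − 0.5065 = 9.156 ms.
γ_1 = 31.56/9.156 = 3.447; β = √(1 − 1/γ²) = √0.9158.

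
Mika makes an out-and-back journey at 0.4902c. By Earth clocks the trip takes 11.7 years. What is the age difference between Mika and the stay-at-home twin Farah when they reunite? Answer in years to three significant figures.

Δt − τ = 1.50 years

γ = 1/√(1 − 0.4902²) = 1/√0.7597 = 1.147
Mika's elapsed proper time: τ = 11.7/1.147 = 10.20 years.
Age gap = Δt − τ = 11.7 − 10.20 years.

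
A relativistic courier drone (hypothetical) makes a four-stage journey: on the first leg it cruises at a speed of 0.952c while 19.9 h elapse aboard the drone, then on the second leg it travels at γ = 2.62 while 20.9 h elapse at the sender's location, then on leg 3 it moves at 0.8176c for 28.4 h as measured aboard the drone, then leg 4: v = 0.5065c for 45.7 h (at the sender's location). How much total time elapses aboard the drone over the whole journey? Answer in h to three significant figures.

τ = 95.7 h

Leg 1: 19.9 h is already measured aboard the drone.
Leg 2: γ = 2.62; τ_2 = 20.9/2.620 = 7.977 h.
Leg 3: 28.4 h is already measured aboard the drone.
Leg 4: γ = 1/√(1 − 0.5065²) = 1/√0.7435 = 1.160; τ_4 = 45.7/1.160 = 39.40 h.
Total: 19.90 + 7.977 + 28.40 + 39.40 h.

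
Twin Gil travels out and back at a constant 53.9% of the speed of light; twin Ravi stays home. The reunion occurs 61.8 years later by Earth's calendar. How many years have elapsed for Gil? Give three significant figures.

β = 0.539; γ = 1/√(1 − 0.539²) = 1/√0.7095 = 1.187
Gil's clock measures proper time along the trip: τ = Δt/γ = 61.8/1.187 years.

τ = 52.1 years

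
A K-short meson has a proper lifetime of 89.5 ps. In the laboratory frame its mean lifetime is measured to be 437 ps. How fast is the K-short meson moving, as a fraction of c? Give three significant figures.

γ = Δt/τ₀ = 437/89.5 = 4.883
β = √(1 − 1/γ²) = √(1 − 0.04195) = √0.9581

β = 0.979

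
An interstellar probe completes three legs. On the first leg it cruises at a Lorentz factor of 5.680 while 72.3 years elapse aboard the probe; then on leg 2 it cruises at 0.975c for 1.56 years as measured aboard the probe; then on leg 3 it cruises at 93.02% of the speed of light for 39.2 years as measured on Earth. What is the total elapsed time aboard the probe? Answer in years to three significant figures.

τ = 88.2 years

Leg 1: 72.3 years is already measured aboard the probe.
Leg 2: 1.56 years is already measured aboard the probe.
Leg 3: β = 0.9302; γ = 1/√(1 − 0.9302²) = 1/√0.1347 = 2.724; τ_3 = 39.2/2.724 = 14.39 years.
Total: 72.30 + 1.560 + 14.39 years.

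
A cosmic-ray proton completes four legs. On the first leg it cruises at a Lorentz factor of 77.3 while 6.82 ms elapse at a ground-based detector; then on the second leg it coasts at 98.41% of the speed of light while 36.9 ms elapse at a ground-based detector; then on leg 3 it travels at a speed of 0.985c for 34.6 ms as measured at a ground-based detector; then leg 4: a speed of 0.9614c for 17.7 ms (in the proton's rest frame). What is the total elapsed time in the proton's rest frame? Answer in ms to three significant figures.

Leg 1: γ = 77.3; τ_1 = 6.82/77.30 = 0.08823 ms.
Leg 2: β = 0.9841; γ = 1/√(1 − 0.9841²) = 1/√0.03155 = 5.630; τ_2 = 36.9/5.630 = 6.554 ms.
Leg 3: γ = 1/√(1 − 0.985²) = 1/√0.02977 = 5.795; τ_3 = 34.6/5.795 = 5.970 ms.
Leg 4: 17.7 ms is already measured in the proton's rest frame.
Total: 0.08823 + 6.554 + 5.970 + 17.70 ms.

τ = 30.3 ms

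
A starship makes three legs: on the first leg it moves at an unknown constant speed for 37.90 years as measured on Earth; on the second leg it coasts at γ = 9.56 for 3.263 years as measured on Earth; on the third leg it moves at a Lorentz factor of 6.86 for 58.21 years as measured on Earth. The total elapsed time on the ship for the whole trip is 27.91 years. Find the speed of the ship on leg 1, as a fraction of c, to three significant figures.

β = 0.864

Leg 1: speed unknown; τ_1 = 37.90/γ_1.
Leg 2: γ = 9.56; τ_2 = 3.263/9.560 = 0.3413 years.
Leg 3: γ = 6.86; τ_3 = 58.21/6.860 = 8.485 years.
Total proper time: τ_1 + 0.3413 + 8.485 = 27.91, so τ_1 = 27.91 − 8.827 = 19.08 years.
γ_1 = 37.90/19.08 = 1.986; β = √(1 − 1/γ²) = √0.7465.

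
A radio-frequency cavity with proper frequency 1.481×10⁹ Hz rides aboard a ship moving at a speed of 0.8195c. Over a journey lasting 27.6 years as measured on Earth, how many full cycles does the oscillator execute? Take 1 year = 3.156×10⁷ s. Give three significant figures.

γ = 1/√(1 − 0.8195²) = 1/√0.3284 = 1.745
The oscillator's own cycle count is N = f × τ where τ is the proper time on the ship. τ = Δt/γ = 27.6/1.745 = 15.82 years = 4.992×10⁸ s.
N = 1.481×10⁹ × 4.992×10⁸ = 7.393×10¹⁷.

N = 7.39×10¹⁷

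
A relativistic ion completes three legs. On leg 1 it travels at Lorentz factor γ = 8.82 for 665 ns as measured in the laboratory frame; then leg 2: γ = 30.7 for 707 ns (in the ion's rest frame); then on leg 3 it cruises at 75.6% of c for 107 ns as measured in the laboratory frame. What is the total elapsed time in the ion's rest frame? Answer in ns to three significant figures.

τ = 852 ns

Leg 1: γ = 8.82; τ_1 = 665/8.820 = 75.40 ns.
Leg 2: 707 ns is already measured in the ion's rest frame.
Leg 3: β = 0.756; γ = 1/√(1 − 0.756²) = 1/√0.4285 = 1.528; τ_3 = 107/1.528 = 70.04 ns.
Total: 75.40 + 707.0 + 70.04 ns.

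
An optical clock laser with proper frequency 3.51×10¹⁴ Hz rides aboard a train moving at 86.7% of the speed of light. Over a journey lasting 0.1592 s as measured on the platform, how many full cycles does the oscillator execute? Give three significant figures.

β = 0.867; γ = 1/√(1 − 0.867²) = 1/√0.2483 = 2.007
The oscillator's own cycle count is N = f × τ where τ is the proper time on the train. τ = Δt/γ = 0.1592/2.007 = 0.07933 s = 7.933×10⁻² s.
N = 3.51×10¹⁴ × 7.933×10⁻² = 2.785×10¹³.

N = 2.78×10¹³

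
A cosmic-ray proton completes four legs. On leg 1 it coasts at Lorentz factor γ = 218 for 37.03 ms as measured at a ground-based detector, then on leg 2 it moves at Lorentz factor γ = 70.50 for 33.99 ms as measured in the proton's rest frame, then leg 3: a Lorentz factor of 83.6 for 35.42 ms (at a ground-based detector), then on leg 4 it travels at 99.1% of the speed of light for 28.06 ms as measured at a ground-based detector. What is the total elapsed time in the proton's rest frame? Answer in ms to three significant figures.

τ = 38.3 ms

Leg 1: γ = 218; τ_1 = 37.03/218.0 = 0.1699 ms.
Leg 2: 33.99 ms is already measured in the proton's rest frame.
Leg 3: γ = 83.6; τ_3 = 35.42/83.60 = 0.4237 ms.
Leg 4: β = 0.991; γ = 1/√(1 − 0.991²) = 1/√0.01792 = 7.470; τ_4 = 28.06/7.470 = 3.756 ms.
Total: 0.1699 + 33.99 + 0.4237 + 3.756 ms.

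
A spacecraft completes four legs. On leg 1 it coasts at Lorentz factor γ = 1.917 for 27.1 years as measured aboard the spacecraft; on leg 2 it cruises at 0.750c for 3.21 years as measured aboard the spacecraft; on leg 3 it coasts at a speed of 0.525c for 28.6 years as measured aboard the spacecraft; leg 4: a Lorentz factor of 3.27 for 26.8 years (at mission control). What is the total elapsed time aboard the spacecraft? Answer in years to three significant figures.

Leg 1: 27.1 years is already measured aboard the spacecraft.
Leg 2: 3.21 years is already measured aboard the spacecraft.
Leg 3: 28.6 years is already measured aboard the spacecraft.
Leg 4: γ = 3.27; τ_4 = 26.8/3.270 = 8.196 years.
Total: 27.10 + 3.210 + 28.60 + 8.196 years.

τ = 67.1 years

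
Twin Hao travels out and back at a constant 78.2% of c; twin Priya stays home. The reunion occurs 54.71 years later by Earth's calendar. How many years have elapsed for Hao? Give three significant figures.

β = 0.782; γ = 1/√(1 − 0.782²) = 1/√0.3885 = 1.604
Hao's clock measures proper time along the trip: τ = Δt/γ = 54.71/1.604 years.

τ = 34.1 years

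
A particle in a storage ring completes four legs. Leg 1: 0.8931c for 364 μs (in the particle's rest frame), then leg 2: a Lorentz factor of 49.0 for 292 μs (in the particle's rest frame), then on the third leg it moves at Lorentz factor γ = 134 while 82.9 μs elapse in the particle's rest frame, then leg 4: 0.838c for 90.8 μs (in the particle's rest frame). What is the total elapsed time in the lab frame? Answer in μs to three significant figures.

Δt = 2.64×10⁴ μs

Leg 1: γ = 1/√(1 − 0.8931²) = 1/√0.2024 = 2.223; Δt_1 = 2.223 × 364 = 809.1 μs.
Leg 2: γ = 49.0; Δt_2 = 49.00 × 292 = 1.431×10⁴ μs.
Leg 3: γ = 134; Δt_3 = 134.0 × 82.9 = 1.111×10⁴ μs.
Leg 4: γ = 1/√(1 − 0.838²) = 1/√0.2978 = 1.833; Δt_4 = 1.833 × 90.8 = 166.4 μs.
Total: 809.1 + 1.431×10⁴ + 1.111×10⁴ + 166.4 μs.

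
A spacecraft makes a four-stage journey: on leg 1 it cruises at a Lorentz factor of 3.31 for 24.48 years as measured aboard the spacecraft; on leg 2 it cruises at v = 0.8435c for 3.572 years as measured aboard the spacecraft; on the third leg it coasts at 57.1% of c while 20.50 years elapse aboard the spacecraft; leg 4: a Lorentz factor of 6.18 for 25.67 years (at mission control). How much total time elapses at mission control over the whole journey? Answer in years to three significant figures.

Δt = 138 years

Leg 1: γ = 3.31; Δt_1 = 3.310 × 24.48 = 81.03 years.
Leg 2: γ = 1/√(1 − 0.8435²) = 1/√0.2885 = 1.862; Δt_2 = 1.862 × 3.572 = 6.650 years.
Leg 3: β = 0.571; γ = 1/√(1 − 0.571²) = 1/√0.6740 = 1.218; Δt_3 = 1.218 × 20.50 = 24.97 years.
Leg 4: 25.67 years is already measured at mission control.
Total: 81.03 + 6.650 + 24.97 + 25.67 years.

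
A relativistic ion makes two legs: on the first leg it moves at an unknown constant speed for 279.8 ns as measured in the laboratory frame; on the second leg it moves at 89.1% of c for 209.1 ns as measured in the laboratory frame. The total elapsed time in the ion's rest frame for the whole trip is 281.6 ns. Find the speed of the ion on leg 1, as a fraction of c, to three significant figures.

β = 0.745

Leg 1: speed unknown; τ_1 = 279.8/γ_1.
Leg 2: β = 0.891; γ = 1/√(1 − 0.891²) = 1/√0.2061 = 2.203; τ_2 = 209.1/2.203 = 94.93 ns.
Total proper time: τ_1 + 94.93 = 281.6, so τ_1 = 281.6 − 94.93 = 186.7 ns.
γ_1 = 279.8/186.7 = 1.499; β = √(1 − 1/γ²) = √0.5549.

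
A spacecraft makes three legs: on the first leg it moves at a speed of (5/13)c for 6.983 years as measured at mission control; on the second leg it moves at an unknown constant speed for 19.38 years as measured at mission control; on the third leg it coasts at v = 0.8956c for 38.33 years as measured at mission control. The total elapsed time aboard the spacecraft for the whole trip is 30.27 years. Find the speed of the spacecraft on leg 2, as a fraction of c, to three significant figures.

β = 0.937

Leg 1: γ = 1/√(1 − (5/13)²) = 13/12 ≈ 1.083; τ_1 = 6.983/1.083 = 6.446 years.
Leg 2: speed unknown; τ_2 = 19.38/γ_2.
Leg 3: γ = 1/√(1 − 0.8956²) = 1/√0.1979 = 2.248; τ_3 = 38.33/2.248 = 17.05 years.
Total proper time: 6.446 + τ_2 + 17.05 = 30.27, so τ_2 = 30.27 − 23.50 = 6.773 years.
γ_2 = 19.38/6.773 = 2.862; β = √(1 − 1/γ²) = √0.8779.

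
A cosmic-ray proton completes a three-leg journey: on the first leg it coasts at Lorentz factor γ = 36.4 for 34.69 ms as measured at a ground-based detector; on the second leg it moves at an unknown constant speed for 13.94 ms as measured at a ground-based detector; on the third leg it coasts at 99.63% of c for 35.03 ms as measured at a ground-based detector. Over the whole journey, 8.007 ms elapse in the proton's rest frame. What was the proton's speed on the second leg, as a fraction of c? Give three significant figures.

Leg 1: γ = 36.4; τ_1 = 34.69/36.40 = 0.9530 ms.
Leg 2: speed unknown; τ_2 = 13.94/γ_2.
Leg 3: β = 0.9963; γ = 1/√(1 − 0.9963²) = 1/√0.007386 = 11.64; τ_3 = 35.03/11.64 = 3.011 ms.
Total proper time: 0.9530 + τ_2 + 3.011 = 8.007, so τ_2 = 8.007 − 3.964 = 4.043 ms.
γ_2 = 13.94/4.043 = 3.448; β = √(1 − 1/γ²) = √0.9159.

β = 0.957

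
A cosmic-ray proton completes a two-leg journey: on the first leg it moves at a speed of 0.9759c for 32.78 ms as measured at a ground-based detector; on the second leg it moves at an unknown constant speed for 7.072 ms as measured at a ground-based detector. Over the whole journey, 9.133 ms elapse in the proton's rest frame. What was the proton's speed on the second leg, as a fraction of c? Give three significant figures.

β = 0.960

Leg 1: γ = 1/√(1 − 0.9759²) = 1/√0.04762 = 4.583; τ_1 = 32.78/4.583 = 7.153 ms.
Leg 2: speed unknown; τ_2 = 7.072/γ_2.
Total proper time: 7.153 + τ_2 = 9.133, so τ_2 = 9.133 − 7.153 = 1.980 ms.
γ_2 = 7.072/1.980 = 3.572; β = √(1 − 1/γ²) = √0.9216.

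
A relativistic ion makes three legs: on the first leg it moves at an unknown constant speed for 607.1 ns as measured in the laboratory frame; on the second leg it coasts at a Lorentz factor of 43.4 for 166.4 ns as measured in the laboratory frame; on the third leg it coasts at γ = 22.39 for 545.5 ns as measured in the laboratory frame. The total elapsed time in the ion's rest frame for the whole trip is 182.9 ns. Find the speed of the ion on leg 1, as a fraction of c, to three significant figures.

β = 0.967

Leg 1: speed unknown; τ_1 = 607.1/γ_1.
Leg 2: γ = 43.4; τ_2 = 166.4/43.40 = 3.834 ns.
Leg 3: γ = 22.39; τ_3 = 545.5/22.39 = 24.36 ns.
Total proper time: τ_1 + 3.834 + 24.36 = 182.9, so τ_1 = 182.9 − 28.20 = 154.7 ns.
γ_1 = 607.1/154.7 = 3.924; β = √(1 − 1/γ²) = √0.9351.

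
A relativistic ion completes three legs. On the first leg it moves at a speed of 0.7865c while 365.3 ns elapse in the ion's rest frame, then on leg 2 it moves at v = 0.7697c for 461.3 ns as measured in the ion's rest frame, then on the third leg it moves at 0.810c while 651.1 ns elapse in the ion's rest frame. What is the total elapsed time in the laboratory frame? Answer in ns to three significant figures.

Δt = 2420 ns

Leg 1: γ = 1/√(1 − 0.7865²) = 1/√0.3814 = 1.619; Δt_1 = 1.619 × 365.3 = 591.5 ns.
Leg 2: γ = 1/√(1 − 0.7697²) = 1/√0.4076 = 1.566; Δt_2 = 1.566 × 461.3 = 722.6 ns.
Leg 3: γ = 1/√(1 − 0.810²) = 1/√0.3439 = 1.705; Δt_3 = 1.705 × 651.1 = 1110 ns.
Total: 591.5 + 722.6 + 1110 ns.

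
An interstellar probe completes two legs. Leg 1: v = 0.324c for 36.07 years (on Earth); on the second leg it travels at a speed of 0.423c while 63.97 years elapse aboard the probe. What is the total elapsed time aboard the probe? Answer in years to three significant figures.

τ = 98.1 years

Leg 1: γ = 1/√(1 − 0.324²) = 1/√0.8950 = 1.057; τ_1 = 36.07/1.057 = 34.12 years.
Leg 2: 63.97 years is already measured aboard the probe.
Total: 34.12 + 63.97 years.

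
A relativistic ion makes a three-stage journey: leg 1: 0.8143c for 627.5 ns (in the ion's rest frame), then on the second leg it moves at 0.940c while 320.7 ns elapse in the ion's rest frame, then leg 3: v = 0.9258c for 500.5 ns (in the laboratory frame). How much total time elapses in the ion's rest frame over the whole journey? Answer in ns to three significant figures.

τ = 1140 ns

Leg 1: 627.5 ns is already measured in the ion's rest frame.
Leg 2: 320.7 ns is already measured in the ion's rest frame.
Leg 3: γ = 1/√(1 − 0.9258²) = 1/√0.1429 = 2.645; τ_3 = 500.5/2.645 = 189.2 ns.
Total: 627.5 + 320.7 + 189.2 ns.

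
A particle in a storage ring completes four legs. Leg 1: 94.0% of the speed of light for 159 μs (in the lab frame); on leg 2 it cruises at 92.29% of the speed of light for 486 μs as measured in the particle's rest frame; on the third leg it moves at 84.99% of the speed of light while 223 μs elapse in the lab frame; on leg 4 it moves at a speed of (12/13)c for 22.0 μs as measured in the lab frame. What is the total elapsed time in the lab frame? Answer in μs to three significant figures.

Leg 1: 159 μs is already measured in the lab frame.
Leg 2: β = 0.9229; γ = 1/√(1 − 0.9229²) = 1/√0.1483 = 2.597; Δt_2 = 2.597 × 486 = 1262 μs.
Leg 3: 223 μs is already measured in the lab frame.
Leg 4: 22.0 μs is already measured in the lab frame.
Total: 159.0 + 1262 + 223.0 + 22.00 μs.

Δt = 1670 μs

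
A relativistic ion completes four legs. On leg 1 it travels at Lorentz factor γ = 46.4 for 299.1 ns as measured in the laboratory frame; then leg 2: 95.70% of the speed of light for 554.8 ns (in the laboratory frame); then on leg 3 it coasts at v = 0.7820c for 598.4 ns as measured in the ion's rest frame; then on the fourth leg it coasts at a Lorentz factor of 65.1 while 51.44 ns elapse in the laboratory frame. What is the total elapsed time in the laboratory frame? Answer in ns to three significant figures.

Leg 1: 299.1 ns is already measured in the laboratory frame.
Leg 2: 554.8 ns is already measured in the laboratory frame.
Leg 3: γ = 1/√(1 − 0.7820²) = 1/√0.3885 = 1.604; Δt_3 = 1.604 × 598.4 = 960.1 ns.
Leg 4: 51.44 ns is already measured in the laboratory frame.
Total: 299.1 + 554.8 + 960.1 + 51.44 ns.

Δt = 1870 ns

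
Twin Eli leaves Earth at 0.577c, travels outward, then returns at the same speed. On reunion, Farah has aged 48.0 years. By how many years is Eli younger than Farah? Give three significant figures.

Δt − τ = 8.80 years

γ = 1/√(1 − 0.577²) = 1/√0.6671 = 1.224
Eli's elapsed proper time: τ = 48.0/1.224 = 39.20 years.
Age gap = Δt − τ = 48.0 − 39.20 years.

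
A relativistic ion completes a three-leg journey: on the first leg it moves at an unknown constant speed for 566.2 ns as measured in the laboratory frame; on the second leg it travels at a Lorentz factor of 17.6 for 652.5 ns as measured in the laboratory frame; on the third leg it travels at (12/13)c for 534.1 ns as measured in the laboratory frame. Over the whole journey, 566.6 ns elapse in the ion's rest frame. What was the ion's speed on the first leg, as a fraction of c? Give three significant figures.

β = 0.820

Leg 1: speed unknown; τ_1 = 566.2/γ_1.
Leg 2: γ = 17.6; τ_2 = 652.5/17.60 = 37.07 ns.
Leg 3: γ = 1/√(1 − (12/13)²) = 13/5 = 2.600; τ_3 = 534.1/2.600 = 205.4 ns.
Total proper time: τ_1 + 37.07 + 205.4 = 566.6, so τ_1 = 566.6 − 242.5 = 324.1 ns.
γ_1 = 566.2/324.1 = 1.747; β = √(1 − 1/γ²) = √0.6723.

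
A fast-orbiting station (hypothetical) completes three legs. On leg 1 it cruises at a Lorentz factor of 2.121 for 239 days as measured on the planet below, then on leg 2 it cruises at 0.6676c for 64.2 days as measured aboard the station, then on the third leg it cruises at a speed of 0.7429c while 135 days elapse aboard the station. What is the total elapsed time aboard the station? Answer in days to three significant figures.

τ = 312 days

Leg 1: γ = 2.121; τ_1 = 239/2.121 = 112.7 days.
Leg 2: 64.2 days is already measured aboard the station.
Leg 3: 135 days is already measured aboard the station.
Total: 112.7 + 64.20 + 135.0 days.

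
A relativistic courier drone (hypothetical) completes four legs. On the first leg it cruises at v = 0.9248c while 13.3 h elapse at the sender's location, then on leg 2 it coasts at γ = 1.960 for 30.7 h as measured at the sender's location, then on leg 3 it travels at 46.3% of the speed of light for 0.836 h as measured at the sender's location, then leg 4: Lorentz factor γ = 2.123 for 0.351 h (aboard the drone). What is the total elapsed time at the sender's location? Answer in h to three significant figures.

Δt = 45.6 h

Leg 1: 13.3 h is already measured at the sender's location.
Leg 2: 30.7 h is already measured at the sender's location.
Leg 3: 0.836 h is already measured at the sender's location.
Leg 4: γ = 2.123; Δt_4 = 2.123 × 0.351 = 0.7452 h.
Total: 13.30 + 30.70 + 0.8360 + 0.7452 h.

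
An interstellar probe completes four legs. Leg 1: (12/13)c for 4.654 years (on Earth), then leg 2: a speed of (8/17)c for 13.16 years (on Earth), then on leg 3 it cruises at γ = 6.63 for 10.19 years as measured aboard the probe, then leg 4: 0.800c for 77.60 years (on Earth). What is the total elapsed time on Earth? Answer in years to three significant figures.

Leg 1: 4.654 years is already measured on Earth.
Leg 2: 13.16 years is already measured on Earth.
Leg 3: γ = 6.63; Δt_3 = 6.630 × 10.19 = 67.56 years.
Leg 4: 77.60 years is already measured on Earth.
Total: 4.654 + 13.16 + 67.56 + 77.60 years.

Δt = 163 years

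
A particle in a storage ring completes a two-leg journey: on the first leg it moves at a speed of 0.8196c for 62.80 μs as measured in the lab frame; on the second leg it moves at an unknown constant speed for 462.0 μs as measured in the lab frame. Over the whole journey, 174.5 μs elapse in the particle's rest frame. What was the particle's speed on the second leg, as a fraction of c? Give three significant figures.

β = 0.954

Leg 1: γ = 1/√(1 − 0.8196²) = 1/√0.3283 = 1.745; τ_1 = 62.80/1.745 = 35.98 μs.
Leg 2: speed unknown; τ_2 = 462.0/γ_2.
Total proper time: 35.98 + τ_2 = 174.5, so τ_2 = 174.5 − 35.98 = 138.5 μs.
γ_2 = 462.0/138.5 = 3.335; β = √(1 − 1/γ²) = √0.9101.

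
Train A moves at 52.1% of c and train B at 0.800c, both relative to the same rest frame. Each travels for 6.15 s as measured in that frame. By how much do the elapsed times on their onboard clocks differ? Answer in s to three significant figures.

A: β = 0.521; γ = 1/√(1 − 0.521²) = 1/√0.7286 = 1.172; τ_A = 6.15/1.172 = 5.249 s.
B: γ = 1/√(1 − 0.800²) = 5/3 ≈ 1.667; τ_B = 6.15/1.667 = 3.690 s.

|τ_A − τ_B| = 1.56 s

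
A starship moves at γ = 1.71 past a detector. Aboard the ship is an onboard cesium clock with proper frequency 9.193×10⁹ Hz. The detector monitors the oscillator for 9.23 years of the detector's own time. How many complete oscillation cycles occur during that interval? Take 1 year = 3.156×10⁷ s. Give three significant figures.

γ = 1.71
During 9.23 years of lab time, the oscillator's proper time advances by τ = Δt/γ = 9.23/1.710 = 5.398 years = 1.704×10⁸ s.
N = f × τ = 9.193×10⁹ × 1.704×10⁸ = 1.566×10¹⁸.

N = 1.57×10¹⁸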